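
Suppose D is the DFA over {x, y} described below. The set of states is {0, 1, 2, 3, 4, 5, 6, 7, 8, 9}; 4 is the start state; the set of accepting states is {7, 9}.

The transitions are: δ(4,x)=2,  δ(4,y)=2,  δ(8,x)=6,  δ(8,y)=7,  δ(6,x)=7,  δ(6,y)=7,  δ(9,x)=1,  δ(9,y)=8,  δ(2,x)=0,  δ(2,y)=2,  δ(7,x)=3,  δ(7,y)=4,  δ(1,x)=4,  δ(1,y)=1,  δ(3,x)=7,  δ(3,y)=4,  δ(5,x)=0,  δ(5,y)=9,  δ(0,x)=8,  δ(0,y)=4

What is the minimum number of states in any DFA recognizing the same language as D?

7

Reachable states from the start: {0,2,3,4,6,7,8}. Unreachable: {1,5,9} — drop them.
Start with accepting vs non-accepting: {7} | {0,2,3,4,6,8}.
On input x, block {0,2,3,4,6,8} splits into {0,2,4,8} and {3,6}.
On input x, block {0,2,4,8} splits into {0,2,4} and {8}.
On input x, block {0,2,4} splits into {2,4} and {0}.
Split {2,4} by δ(·,x) → {2} and {4}.
Split {3,6} by δ(·,y) → {3} and {6}.
No further refinement is possible. Final partition (7 blocks): {7} | {2} | {3} | {8} | {0} | {4} | {6}.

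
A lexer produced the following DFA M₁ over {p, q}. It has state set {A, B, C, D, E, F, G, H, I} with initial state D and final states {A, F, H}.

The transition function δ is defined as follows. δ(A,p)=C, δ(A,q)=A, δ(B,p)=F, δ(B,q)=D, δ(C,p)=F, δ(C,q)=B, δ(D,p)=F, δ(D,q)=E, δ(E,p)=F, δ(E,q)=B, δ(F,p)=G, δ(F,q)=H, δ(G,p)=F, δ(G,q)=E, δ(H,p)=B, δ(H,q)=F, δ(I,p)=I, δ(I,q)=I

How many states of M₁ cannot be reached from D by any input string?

3

BFS from D reaches {B, D, E, F, G, H}; the 3 state(s) A, C, I are never visited.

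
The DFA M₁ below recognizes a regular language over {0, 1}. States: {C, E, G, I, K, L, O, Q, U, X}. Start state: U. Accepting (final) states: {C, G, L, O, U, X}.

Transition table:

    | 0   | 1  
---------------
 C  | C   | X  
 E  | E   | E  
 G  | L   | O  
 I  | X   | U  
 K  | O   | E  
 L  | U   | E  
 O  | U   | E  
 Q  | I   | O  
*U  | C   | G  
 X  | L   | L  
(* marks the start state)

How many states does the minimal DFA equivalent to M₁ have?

4

Reachable states from the start: {C,E,G,L,O,U,X}. Unreachable: {I,K,Q} — drop them.
Start with accepting vs non-accepting: {C,G,L,O,U,X} | {E}.
Split {C,G,L,O,U,X} by δ(·,1) → {C,G,U,X} and {L,O}.
Refine {C,G,U,X} on symbol 0: members go to different blocks, giving {G,X} and {C,U}.
Stable partition: {G,X} | {E} | {L,O} | {C,U} — 4 equivalence classes.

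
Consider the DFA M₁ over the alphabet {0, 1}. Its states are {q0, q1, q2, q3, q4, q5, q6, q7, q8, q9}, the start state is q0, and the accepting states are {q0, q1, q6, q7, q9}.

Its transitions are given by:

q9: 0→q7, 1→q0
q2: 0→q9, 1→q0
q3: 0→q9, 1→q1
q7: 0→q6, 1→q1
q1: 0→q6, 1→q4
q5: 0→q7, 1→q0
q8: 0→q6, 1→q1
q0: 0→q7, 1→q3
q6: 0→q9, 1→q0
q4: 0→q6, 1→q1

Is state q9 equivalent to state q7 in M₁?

Yes

States {q2,q5,q8} cannot be reached from the start state, so discard them.
Initial partition by acceptance: {q0,q1,q6,q7,q9} | {q3,q4}.
Split {q0,q1,q6,q7,q9} by δ(·,1) → {q6,q7,q9} and {q0,q1}.
The partition is now stable with 3 blocks: {q6,q7,q9} | {q3,q4} | {q0,q1}.
q9 and q7 lie in the same block of the stable partition, so they are equivalent — no string distinguishes them.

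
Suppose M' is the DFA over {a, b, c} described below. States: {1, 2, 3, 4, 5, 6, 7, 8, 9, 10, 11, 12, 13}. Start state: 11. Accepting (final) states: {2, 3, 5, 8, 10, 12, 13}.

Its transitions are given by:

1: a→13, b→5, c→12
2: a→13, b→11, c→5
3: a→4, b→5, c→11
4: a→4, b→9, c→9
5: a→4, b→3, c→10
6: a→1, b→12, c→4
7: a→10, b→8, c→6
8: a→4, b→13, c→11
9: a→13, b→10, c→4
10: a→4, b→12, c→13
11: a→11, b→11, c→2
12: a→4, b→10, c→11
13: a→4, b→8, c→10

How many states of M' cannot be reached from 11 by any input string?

BFS from 11 reaches {2, 3, 4, 5, 8, 9, 10, 11, 12, 13}; the 3 state(s) 1, 6, 7 are never visited.

3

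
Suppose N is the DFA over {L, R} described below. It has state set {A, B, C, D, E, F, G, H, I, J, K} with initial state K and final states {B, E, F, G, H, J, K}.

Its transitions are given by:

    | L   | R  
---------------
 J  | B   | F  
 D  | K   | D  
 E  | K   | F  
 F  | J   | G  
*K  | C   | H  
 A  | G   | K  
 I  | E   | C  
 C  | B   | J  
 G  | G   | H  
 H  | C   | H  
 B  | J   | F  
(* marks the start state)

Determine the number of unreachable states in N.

BFS from K reaches {B, C, F, G, H, J, K}; the 4 state(s) A, D, E, I are never visited.

4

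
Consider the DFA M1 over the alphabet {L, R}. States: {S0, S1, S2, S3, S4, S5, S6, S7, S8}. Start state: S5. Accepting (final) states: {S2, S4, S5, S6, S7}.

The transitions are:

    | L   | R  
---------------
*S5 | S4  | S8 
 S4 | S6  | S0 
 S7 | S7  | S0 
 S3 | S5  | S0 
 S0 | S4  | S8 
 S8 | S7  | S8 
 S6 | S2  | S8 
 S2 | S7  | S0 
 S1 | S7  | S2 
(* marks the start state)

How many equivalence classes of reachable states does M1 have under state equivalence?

Reachable states from the start: {S0,S2,S4,S5,S6,S7,S8}. Unreachable: {S1,S3} — drop them.
P0 = {S2,S4,S5,S6,S7} | {S0,S8}.
No further refinement is possible. Final partition (2 blocks): {S2,S4,S5,S6,S7} | {S0,S8}.

2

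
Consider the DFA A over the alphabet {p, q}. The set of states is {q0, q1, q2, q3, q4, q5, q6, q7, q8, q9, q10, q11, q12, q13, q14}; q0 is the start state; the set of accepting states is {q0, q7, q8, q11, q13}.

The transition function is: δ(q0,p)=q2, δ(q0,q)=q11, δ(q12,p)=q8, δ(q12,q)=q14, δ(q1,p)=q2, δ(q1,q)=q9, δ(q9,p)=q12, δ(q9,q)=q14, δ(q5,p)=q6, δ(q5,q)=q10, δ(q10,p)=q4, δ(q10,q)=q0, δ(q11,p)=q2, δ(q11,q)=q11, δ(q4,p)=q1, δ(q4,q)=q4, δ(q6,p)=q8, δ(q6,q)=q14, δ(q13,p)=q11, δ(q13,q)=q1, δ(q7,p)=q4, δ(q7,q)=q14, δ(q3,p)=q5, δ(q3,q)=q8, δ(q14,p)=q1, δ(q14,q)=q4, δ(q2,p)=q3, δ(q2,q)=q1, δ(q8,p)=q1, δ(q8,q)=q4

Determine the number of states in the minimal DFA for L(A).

States {q7,q13} cannot be reached from the start state, so discard them.
P0 = {q0,q8,q11} | {q1,q2,q3,q4,q5,q6,q9,q10,q12,q14}.
Refine {q0,q8,q11} on symbol q: members go to different blocks, giving {q0,q11} and {q8}.
On input p, block {q1,q2,q3,q4,q5,q6,q9,q10,q12,q14} splits into {q1,q2,q3,q4,q5,q9,q10,q14} and {q6,q12}.
Refine {q1,q2,q3,q4,q5,q9,q10,q14} on symbol p: members go to different blocks, giving {q1,q2,q3,q4,q10,q14} and {q5,q9}.
Split {q1,q2,q3,q4,q10,q14} by δ(·,p) → {q1,q2,q4,q10,q14} and {q3}.
Refine {q1,q2,q4,q10,q14} on symbol p: members go to different blocks, giving {q1,q4,q10,q14} and {q2}.
Split {q1,q4,q10,q14} by δ(·,p) → {q4,q10,q14} and {q1}.
Refine {q4,q10,q14} on symbol p: members go to different blocks, giving {q4,q14} and {q10}.
On input q, block {q5,q9} splits into {q5} and {q9}.
No further refinement is possible. Final partition (10 blocks): {q0,q11} | {q4,q14} | {q8} | {q6,q12} | {q5} | {q3} | {q2} | {q1} | {q10} | {q9}.

10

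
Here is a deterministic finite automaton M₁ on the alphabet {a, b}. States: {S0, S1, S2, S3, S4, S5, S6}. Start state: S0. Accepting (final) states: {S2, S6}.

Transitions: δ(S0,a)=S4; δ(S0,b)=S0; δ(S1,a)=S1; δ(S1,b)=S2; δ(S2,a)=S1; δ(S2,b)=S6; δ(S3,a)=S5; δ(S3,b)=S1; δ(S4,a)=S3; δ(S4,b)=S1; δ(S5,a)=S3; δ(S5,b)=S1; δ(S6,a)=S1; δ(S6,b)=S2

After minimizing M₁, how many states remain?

4

All states are reachable from the start state.
P0 = {S2,S6} | {S0,S1,S3,S4,S5}.
Refine {S0,S1,S3,S4,S5} on symbol b: members go to different blocks, giving {S0,S3,S4,S5} and {S1}.
Refine {S0,S3,S4,S5} on symbol b: members go to different blocks, giving {S3,S4,S5} and {S0}.
The partition is now stable with 4 blocks: {S2,S6} | {S3,S4,S5} | {S1} | {S0}.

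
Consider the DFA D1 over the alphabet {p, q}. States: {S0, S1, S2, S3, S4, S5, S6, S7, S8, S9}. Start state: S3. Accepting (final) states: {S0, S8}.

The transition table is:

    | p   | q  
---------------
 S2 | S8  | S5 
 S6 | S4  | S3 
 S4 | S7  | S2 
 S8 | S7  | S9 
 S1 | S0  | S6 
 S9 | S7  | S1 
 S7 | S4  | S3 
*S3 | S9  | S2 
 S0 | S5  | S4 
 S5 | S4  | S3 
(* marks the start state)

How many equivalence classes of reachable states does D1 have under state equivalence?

5

Initial partition by acceptance: {S0,S8} | {S1,S2,S3,S4,S5,S6,S7,S9}.
Split {S1,S2,S3,S4,S5,S6,S7,S9} by δ(·,p) → {S3,S4,S5,S6,S7,S9} and {S1,S2}.
Refine {S3,S4,S5,S6,S7,S9} on symbol q: members go to different blocks, giving {S3,S4,S9} and {S5,S6,S7}.
Refine {S3,S4,S9} on symbol p: members go to different blocks, giving {S4,S9} and {S3}.
Stable partition: {S0,S8} | {S4,S9} | {S1,S2} | {S5,S6,S7} | {S3} — 5 equivalence classes.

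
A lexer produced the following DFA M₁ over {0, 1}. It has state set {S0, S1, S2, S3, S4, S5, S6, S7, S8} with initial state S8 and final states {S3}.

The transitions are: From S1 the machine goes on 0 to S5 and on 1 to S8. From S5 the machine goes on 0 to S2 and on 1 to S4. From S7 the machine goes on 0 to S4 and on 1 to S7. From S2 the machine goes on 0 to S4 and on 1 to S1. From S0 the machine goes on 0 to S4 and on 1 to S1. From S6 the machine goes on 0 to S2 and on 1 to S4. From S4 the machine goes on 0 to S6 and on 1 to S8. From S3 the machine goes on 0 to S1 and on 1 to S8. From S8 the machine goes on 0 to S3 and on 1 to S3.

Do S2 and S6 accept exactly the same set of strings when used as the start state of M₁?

No

States {S0,S7} cannot be reached from the start state, so discard them.
Initial partition by acceptance: {S3} | {S1,S2,S4,S5,S6,S8}.
On input 0, block {S1,S2,S4,S5,S6,S8} splits into {S1,S2,S4,S5,S6} and {S8}.
Split {S1,S2,S4,S5,S6} by δ(·,1) → {S2,S5,S6} and {S1,S4}.
On input 0, block {S2,S5,S6} splits into {S5,S6} and {S2}.
Stable partition: {S3} | {S5,S6} | {S8} | {S1,S4} | {S2} — 5 equivalence classes.
S2 and S6 end up in different blocks, so they are distinguishable. For instance, the string '010' is accepted from only S2.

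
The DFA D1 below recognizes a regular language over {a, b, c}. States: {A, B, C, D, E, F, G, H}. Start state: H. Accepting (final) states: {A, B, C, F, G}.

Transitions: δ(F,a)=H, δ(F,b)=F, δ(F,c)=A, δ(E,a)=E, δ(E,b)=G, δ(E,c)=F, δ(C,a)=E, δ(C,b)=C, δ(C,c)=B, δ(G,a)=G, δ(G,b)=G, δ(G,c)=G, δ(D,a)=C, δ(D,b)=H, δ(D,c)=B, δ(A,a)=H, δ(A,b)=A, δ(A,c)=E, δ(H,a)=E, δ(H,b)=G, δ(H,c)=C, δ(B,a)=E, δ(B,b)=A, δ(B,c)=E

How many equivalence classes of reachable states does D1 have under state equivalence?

4

First remove the unreachable states {D}; 7 states remain.
Start with accepting vs non-accepting: {A,B,C,F,G} | {E,H}.
Refine {A,B,C,F,G} on symbol a: members go to different blocks, giving {A,B,C,F} and {G}.
Split {A,B,C,F} by δ(·,c) → {A,B} and {C,F}.
Stable partition: {A,B} | {E,H} | {G} | {C,F} — 4 equivalence classes.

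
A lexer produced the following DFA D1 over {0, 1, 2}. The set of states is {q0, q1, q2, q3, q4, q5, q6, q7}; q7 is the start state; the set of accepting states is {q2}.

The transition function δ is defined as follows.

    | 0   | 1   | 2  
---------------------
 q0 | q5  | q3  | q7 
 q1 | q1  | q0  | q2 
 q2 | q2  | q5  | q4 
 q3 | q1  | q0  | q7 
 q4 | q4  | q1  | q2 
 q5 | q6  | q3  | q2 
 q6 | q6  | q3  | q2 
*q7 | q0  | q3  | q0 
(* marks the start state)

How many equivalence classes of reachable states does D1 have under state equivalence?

All states are reachable from the start state.
Initial partition by acceptance: {q2} | {q0,q1,q3,q4,q5,q6,q7}.
Split {q0,q1,q3,q4,q5,q6,q7} by δ(·,2) → {q1,q4,q5,q6} and {q0,q3,q7}.
Refine {q1,q4,q5,q6} on symbol 1: members go to different blocks, giving {q1,q5,q6} and {q4}.
Split {q0,q3,q7} by δ(·,0) → {q0,q3} and {q7}.
The partition is now stable with 5 blocks: {q2} | {q1,q5,q6} | {q0,q3} | {q4} | {q7}.

5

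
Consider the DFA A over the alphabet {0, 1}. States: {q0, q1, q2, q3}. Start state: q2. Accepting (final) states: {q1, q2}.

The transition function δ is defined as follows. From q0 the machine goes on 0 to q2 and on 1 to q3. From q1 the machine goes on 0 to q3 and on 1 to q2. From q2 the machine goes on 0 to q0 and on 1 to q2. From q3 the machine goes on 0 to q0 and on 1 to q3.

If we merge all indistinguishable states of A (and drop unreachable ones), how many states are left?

States {q1} cannot be reached from the start state, so discard them.
Initial partition by acceptance: {q2} | {q0,q3}.
Refine {q0,q3} on symbol 0: members go to different blocks, giving {q0} and {q3}.
The partition is now stable with 3 blocks: {q2} | {q0} | {q3}.

3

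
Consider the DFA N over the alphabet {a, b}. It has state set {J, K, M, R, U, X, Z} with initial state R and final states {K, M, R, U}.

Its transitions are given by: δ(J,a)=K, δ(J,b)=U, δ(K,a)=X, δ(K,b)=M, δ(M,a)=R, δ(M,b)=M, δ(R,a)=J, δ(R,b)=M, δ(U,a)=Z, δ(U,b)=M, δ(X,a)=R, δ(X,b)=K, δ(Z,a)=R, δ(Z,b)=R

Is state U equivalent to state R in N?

Start with accepting vs non-accepting: {K,M,R,U} | {J,X,Z}.
Split {K,M,R,U} by δ(·,a) → {K,R,U} and {M}.
The partition is now stable with 3 blocks: {K,R,U} | {J,X,Z} | {M}.
U and R lie in the same block of the stable partition, so they are equivalent — no string distinguishes them.

Yes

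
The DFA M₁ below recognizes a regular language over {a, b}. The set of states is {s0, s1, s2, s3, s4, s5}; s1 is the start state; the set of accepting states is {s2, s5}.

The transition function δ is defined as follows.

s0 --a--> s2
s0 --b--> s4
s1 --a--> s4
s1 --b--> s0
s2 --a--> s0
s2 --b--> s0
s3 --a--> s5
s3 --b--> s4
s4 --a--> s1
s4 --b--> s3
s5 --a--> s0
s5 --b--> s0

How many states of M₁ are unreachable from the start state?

0

Every one of the 6 states is reachable from s1.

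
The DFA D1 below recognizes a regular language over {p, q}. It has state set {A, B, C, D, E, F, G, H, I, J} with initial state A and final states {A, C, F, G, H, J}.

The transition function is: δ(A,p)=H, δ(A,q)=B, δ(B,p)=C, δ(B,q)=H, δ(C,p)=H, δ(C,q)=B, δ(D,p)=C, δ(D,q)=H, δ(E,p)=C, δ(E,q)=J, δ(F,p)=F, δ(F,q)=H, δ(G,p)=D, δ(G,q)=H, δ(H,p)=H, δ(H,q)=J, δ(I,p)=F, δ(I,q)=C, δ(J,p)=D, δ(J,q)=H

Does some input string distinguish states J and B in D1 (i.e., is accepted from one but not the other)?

Yes

States {E,F,G,I} cannot be reached from the start state, so discard them.
Start with accepting vs non-accepting: {A,C,H,J} | {B,D}.
On input p, block {A,C,H,J} splits into {A,C,H} and {J}.
On input q, block {A,C,H} splits into {A,C} and {H}.
The partition is now stable with 4 blocks: {A,C} | {B,D} | {J} | {H}.
J and B end up in different blocks, so they are distinguishable. For instance, the string 'ε' is accepted from only J.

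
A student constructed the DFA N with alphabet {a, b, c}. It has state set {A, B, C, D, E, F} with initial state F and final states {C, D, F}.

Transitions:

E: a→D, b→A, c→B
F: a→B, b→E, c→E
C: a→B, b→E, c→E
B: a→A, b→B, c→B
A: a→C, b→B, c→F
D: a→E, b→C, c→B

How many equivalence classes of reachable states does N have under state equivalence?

5

Every state is reachable, so we keep all 6.
P0 = {C,D,F} | {A,B,E}.
Refine {C,D,F} on symbol b: members go to different blocks, giving {C,F} and {D}.
On input a, block {A,B,E} splits into {A} and {B} and {E}.
The partition is now stable with 5 blocks: {C,F} | {A} | {D} | {B} | {E}.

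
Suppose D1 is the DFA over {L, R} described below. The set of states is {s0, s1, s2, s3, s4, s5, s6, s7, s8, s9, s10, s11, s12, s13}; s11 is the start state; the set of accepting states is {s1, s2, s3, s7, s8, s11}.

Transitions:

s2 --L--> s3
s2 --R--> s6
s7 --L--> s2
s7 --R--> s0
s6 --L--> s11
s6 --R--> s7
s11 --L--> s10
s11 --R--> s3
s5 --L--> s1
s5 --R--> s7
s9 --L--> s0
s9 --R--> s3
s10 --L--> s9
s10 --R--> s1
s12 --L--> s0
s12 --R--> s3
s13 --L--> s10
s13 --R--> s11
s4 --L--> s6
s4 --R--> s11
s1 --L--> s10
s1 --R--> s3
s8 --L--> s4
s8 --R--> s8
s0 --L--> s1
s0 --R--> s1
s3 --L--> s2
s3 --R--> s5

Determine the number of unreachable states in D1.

4

No path from s11 leads to s4, s8, s12, s13; the other 10 states are all reachable.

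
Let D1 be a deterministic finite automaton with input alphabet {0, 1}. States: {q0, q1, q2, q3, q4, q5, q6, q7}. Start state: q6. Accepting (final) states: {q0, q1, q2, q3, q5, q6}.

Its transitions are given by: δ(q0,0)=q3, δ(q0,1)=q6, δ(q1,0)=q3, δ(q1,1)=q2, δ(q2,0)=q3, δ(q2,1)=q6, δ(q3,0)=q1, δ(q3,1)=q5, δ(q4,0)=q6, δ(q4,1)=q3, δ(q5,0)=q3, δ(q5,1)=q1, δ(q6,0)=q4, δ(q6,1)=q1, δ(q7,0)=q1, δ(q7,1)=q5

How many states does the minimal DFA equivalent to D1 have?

6

States {q0,q7} cannot be reached from the start state, so discard them.
Start with accepting vs non-accepting: {q1,q2,q3,q5,q6} | {q4}.
Refine {q1,q2,q3,q5,q6} on symbol 0: members go to different blocks, giving {q1,q2,q3,q5} and {q6}.
On input 1, block {q1,q2,q3,q5} splits into {q1,q3,q5} and {q2}.
On input 1, block {q1,q3,q5} splits into {q3,q5} and {q1}.
Split {q3,q5} by δ(·,0) → {q3} and {q5}.
Stable partition: {q3} | {q4} | {q6} | {q2} | {q1} | {q5} — 6 equivalence classes.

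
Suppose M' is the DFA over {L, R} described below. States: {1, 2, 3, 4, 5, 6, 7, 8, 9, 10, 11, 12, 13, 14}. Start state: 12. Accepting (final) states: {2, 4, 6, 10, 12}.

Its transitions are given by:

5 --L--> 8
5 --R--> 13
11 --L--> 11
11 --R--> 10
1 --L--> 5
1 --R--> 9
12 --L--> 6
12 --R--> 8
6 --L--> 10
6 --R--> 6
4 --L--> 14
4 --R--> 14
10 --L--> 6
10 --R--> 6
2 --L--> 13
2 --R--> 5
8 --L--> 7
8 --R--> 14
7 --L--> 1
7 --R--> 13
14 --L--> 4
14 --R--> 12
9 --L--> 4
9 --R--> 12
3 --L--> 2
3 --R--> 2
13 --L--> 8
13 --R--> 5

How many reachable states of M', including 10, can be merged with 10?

States {2,3,11} cannot be reached from the start state, so discard them.
P0 = {4,6,10,12} | {1,5,7,8,9,13,14}.
Refine {4,6,10,12} on symbol L: members go to different blocks, giving {6,10,12} and {4}.
On input R, block {6,10,12} splits into {6,10} and {12}.
Refine {1,5,7,8,9,13,14} on symbol L: members go to different blocks, giving {1,5,7,8,13} and {9,14}.
On input R, block {1,5,7,8,13} splits into {5,7,13} and {1,8}.
Stable partition: {6,10} | {5,7,13} | {4} | {12} | {9,14} | {1,8} — 6 equivalence classes.
The equivalence class containing 10 is {6,10}, of size 2.

2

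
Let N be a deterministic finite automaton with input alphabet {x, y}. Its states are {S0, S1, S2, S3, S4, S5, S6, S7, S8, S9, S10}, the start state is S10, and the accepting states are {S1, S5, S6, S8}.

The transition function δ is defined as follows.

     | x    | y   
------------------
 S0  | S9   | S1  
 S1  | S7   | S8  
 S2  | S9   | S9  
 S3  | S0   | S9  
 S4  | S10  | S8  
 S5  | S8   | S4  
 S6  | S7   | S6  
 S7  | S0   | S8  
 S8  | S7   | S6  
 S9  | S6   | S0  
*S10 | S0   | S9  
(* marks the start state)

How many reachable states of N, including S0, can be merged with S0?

States {S2,S3,S4,S5} cannot be reached from the start state, so discard them.
P0 = {S1,S6,S8} | {S0,S7,S9,S10}.
Split {S0,S7,S9,S10} by δ(·,x) → {S0,S7,S10} and {S9}.
On input x, block {S0,S7,S10} splits into {S7,S10} and {S0}.
Refine {S7,S10} on symbol y: members go to different blocks, giving {S7} and {S10}.
No further refinement is possible. Final partition (5 blocks): {S1,S6,S8} | {S7} | {S9} | {S0} | {S10}.
State S0 belongs to the block {S0}, which has 1 states.

1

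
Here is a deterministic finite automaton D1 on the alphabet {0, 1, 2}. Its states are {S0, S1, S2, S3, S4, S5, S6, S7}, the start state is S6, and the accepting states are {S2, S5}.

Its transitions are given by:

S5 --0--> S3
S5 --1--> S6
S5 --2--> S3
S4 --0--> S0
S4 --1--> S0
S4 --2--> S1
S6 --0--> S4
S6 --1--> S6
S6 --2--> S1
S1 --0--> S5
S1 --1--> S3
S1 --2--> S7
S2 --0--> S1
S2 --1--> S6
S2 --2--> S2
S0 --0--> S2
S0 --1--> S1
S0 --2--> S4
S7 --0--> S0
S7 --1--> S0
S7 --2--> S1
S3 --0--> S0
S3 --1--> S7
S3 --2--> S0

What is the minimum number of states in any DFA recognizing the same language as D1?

7

All states are reachable from the start state.
Start with accepting vs non-accepting: {S2,S5} | {S0,S1,S3,S4,S6,S7}.
Split {S2,S5} by δ(·,2) → {S2} and {S5}.
Refine {S0,S1,S3,S4,S6,S7} on symbol 0: members go to different blocks, giving {S3,S4,S6,S7} and {S0} and {S1}.
Split {S3,S4,S6,S7} by δ(·,0) → {S3,S4,S7} and {S6}.
Refine {S3,S4,S7} on symbol 1: members go to different blocks, giving {S4,S7} and {S3}.
No further refinement is possible. Final partition (7 blocks): {S2} | {S4,S7} | {S5} | {S0} | {S1} | {S6} | {S3}.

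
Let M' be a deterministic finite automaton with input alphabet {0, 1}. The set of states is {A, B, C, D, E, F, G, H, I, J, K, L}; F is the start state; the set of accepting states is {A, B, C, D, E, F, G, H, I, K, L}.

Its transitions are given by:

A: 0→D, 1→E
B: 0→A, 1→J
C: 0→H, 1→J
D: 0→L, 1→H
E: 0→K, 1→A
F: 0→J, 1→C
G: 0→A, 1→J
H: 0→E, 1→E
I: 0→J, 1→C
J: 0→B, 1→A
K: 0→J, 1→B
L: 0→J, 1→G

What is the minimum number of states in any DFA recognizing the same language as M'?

5

First remove the unreachable states {I}; 11 states remain.
Initial partition by acceptance: {A,B,C,D,E,F,G,H,K,L} | {J}.
Refine {A,B,C,D,E,F,G,H,K,L} on symbol 0: members go to different blocks, giving {A,B,C,D,E,G,H} and {F,K,L}.
Split {A,B,C,D,E,G,H} by δ(·,0) → {A,B,C,G,H} and {D,E}.
Refine {A,B,C,G,H} on symbol 0: members go to different blocks, giving {B,C,G} and {A,H}.
The partition is now stable with 5 blocks: {B,C,G} | {J} | {F,K,L} | {D,E} | {A,H}.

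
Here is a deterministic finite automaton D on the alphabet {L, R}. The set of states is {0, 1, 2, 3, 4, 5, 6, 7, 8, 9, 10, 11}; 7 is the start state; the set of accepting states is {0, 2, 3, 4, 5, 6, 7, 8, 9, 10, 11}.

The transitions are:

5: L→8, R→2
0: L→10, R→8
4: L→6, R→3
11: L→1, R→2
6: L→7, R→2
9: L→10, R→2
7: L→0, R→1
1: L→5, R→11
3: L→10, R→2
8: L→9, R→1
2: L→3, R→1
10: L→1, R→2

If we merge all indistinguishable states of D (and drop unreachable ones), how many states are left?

5

First remove the unreachable states {4,6}; 10 states remain.
Start with accepting vs non-accepting: {0,2,3,5,7,8,9,10,11} | {1}.
Split {0,2,3,5,7,8,9,10,11} by δ(·,L) → {0,2,3,5,7,8,9} and {10,11}.
Refine {0,2,3,5,7,8,9} on symbol L: members go to different blocks, giving {2,5,7,8} and {0,3,9}.
On input L, block {2,5,7,8} splits into {2,7,8} and {5}.
No further refinement is possible. Final partition (5 blocks): {2,7,8} | {1} | {10,11} | {0,3,9} | {5}.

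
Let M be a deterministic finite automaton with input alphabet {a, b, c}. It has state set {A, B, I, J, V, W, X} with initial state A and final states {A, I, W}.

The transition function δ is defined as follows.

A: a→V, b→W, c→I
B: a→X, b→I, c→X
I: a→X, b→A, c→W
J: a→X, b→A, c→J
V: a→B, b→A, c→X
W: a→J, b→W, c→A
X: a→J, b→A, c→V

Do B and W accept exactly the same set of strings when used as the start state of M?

P0 = {A,I,W} | {B,J,V,X}.
The partition is now stable with 2 blocks: {A,I,W} | {B,J,V,X}.
B and W end up in different blocks, so they are distinguishable. For instance, the string 'ε' is accepted from only W.

No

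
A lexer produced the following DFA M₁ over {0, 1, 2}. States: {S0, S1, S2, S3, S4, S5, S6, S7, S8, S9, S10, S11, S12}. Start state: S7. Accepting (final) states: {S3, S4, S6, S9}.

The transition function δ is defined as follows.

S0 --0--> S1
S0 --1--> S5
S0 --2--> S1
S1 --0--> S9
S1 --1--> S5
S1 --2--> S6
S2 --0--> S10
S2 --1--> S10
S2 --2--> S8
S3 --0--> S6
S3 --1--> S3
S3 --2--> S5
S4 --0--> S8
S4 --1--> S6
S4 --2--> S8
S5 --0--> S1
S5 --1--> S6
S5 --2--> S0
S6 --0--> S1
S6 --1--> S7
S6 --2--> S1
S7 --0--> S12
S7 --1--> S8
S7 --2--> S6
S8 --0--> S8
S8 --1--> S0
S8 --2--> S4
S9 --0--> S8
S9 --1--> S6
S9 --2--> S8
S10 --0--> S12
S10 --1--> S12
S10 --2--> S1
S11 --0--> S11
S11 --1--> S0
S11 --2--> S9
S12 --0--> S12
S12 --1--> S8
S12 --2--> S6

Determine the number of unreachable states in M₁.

4

BFS from S7 reaches {S0, S1, S4, S5, S6, S7, S8, S9, S12}; the 4 state(s) S2, S3, S10, S11 are never visited.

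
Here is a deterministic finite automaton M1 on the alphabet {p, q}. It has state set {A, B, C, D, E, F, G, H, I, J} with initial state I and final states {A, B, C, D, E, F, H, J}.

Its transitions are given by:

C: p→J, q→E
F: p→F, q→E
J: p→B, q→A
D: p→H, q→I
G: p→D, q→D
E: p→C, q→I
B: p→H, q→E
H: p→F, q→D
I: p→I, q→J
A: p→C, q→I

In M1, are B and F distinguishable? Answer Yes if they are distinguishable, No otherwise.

States {G} cannot be reached from the start state, so discard them.
Initial partition by acceptance: {A,B,C,D,E,F,H,J} | {I}.
Refine {A,B,C,D,E,F,H,J} on symbol q: members go to different blocks, giving {B,C,F,H,J} and {A,D,E}.
Stable partition: {B,C,F,H,J} | {I} | {A,D,E} — 3 equivalence classes.
B and F lie in the same block of the stable partition, so they are equivalent — no string distinguishes them.

No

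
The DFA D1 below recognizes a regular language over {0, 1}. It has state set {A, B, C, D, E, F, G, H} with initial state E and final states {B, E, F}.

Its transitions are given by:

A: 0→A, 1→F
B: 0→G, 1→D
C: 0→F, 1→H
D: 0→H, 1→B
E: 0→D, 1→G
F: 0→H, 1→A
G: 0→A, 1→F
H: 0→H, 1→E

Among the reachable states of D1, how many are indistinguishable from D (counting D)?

States {C} cannot be reached from the start state, so discard them.
P0 = {B,E,F} | {A,D,G,H}.
The partition is now stable with 2 blocks: {B,E,F} | {A,D,G,H}.
The equivalence class containing D is {A,D,G,H}, of size 4.

4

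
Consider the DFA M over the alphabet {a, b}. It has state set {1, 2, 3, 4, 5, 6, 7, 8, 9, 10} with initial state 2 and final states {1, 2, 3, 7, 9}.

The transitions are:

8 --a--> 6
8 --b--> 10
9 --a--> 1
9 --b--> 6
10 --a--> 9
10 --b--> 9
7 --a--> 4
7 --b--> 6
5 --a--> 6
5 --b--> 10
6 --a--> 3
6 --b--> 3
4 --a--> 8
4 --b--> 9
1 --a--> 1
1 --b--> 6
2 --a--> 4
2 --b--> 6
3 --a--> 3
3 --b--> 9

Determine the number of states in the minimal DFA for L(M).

7

First remove the unreachable states {5,7}; 8 states remain.
Initial partition by acceptance: {1,2,3,9} | {4,6,8,10}.
On input a, block {1,2,3,9} splits into {1,3,9} and {2}.
On input b, block {1,3,9} splits into {1,9} and {3}.
Refine {4,6,8,10} on symbol a: members go to different blocks, giving {4,8} and {6} and {10}.
Split {4,8} by δ(·,a) → {4} and {8}.
Stable partition: {1,9} | {4} | {2} | {3} | {6} | {10} | {8} — 7 equivalence classes.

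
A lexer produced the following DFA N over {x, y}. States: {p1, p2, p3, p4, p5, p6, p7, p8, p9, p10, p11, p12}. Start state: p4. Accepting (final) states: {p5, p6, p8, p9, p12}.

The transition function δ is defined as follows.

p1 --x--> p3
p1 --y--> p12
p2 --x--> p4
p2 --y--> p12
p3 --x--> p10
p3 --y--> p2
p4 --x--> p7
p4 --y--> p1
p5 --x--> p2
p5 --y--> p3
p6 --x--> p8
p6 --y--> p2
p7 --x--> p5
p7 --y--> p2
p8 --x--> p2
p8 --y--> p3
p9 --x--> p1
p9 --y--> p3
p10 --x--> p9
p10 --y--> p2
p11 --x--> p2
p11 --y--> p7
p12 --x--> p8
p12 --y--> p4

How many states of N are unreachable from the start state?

2

Starting at p4 and following transitions, the reachable set is {p1, p2, p3, p4, p5, p7, p8, p9, p10, p12}. That leaves p6, p11 unreachable — 2 in total.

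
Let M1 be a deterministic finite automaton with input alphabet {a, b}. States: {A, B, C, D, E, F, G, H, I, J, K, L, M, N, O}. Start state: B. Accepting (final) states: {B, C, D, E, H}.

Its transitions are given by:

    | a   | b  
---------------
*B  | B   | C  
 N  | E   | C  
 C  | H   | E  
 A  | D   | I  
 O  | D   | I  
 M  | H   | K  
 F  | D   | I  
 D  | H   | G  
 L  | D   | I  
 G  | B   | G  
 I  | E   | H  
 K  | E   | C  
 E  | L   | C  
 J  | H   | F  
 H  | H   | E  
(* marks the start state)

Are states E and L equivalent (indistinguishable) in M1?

No

States {A,F,J,K,M,N,O} cannot be reached from the start state, so discard them.
Initial partition by acceptance: {B,C,D,E,H} | {G,I,L}.
On input a, block {B,C,D,E,H} splits into {B,C,D,H} and {E}.
Split {B,C,D,H} by δ(·,b) → {C,H} and {B} and {D}.
On input a, block {G,I,L} splits into {G} and {I} and {L}.
No further refinement is possible. Final partition (7 blocks): {C,H} | {G} | {E} | {B} | {D} | {I} | {L}.
E and L end up in different blocks, so they are distinguishable. For instance, the string 'ε' is accepted from only E.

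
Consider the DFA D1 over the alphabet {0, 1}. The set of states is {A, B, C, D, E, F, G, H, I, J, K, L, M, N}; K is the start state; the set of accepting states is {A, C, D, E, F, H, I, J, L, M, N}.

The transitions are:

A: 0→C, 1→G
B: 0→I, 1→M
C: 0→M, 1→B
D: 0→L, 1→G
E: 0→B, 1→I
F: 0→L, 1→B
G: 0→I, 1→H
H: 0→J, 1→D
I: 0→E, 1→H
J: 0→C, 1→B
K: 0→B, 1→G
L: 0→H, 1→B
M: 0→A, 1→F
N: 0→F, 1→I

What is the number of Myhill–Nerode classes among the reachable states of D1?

7

First remove the unreachable states {N}; 13 states remain.
Start with accepting vs non-accepting: {A,C,D,E,F,H,I,J,L,M} | {B,G,K}.
On input 0, block {A,C,D,E,F,H,I,J,L,M} splits into {A,C,D,F,H,I,J,L,M} and {E}.
On input 0, block {A,C,D,F,H,I,J,L,M} splits into {A,C,D,F,H,J,L,M} and {I}.
On input 1, block {A,C,D,F,H,J,L,M} splits into {A,C,D,F,J,L} and {H,M}.
Split {A,C,D,F,J,L} by δ(·,0) → {A,D,F,J} and {C,L}.
Refine {B,G,K} on symbol 0: members go to different blocks, giving {B,G} and {K}.
The partition is now stable with 7 blocks: {A,D,F,J} | {B,G} | {E} | {I} | {H,M} | {C,L} | {K}.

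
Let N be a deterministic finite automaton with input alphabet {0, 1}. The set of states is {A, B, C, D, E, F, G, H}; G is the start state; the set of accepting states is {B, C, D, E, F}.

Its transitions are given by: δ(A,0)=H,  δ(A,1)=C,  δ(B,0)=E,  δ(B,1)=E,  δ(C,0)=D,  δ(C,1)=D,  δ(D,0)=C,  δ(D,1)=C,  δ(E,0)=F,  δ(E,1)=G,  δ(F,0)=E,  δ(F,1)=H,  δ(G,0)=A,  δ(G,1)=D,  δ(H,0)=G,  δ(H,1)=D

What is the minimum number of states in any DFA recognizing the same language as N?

2

First remove the unreachable states {B,E,F}; 5 states remain.
Start with accepting vs non-accepting: {C,D} | {A,G,H}.
Stable partition: {C,D} | {A,G,H} — 2 equivalence classes.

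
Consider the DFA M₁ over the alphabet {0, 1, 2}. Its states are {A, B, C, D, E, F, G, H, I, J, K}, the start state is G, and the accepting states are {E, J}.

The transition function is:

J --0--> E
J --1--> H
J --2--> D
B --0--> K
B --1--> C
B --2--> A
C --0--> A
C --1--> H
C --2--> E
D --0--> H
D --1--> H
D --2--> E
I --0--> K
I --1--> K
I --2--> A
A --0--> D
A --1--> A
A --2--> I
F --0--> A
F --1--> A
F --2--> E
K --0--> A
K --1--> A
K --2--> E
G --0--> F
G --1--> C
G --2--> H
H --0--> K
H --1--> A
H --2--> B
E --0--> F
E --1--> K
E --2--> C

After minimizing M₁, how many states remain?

States {J} cannot be reached from the start state, so discard them.
P0 = {E} | {A,B,C,D,F,G,H,I,K}.
On input 2, block {A,B,C,D,F,G,H,I,K} splits into {A,B,G,H,I} and {C,D,F,K}.
On input 1, block {A,B,G,H,I} splits into {B,G,I} and {A,H}.
No further refinement is possible. Final partition (4 blocks): {E} | {B,G,I} | {C,D,F,K} | {A,H}.

4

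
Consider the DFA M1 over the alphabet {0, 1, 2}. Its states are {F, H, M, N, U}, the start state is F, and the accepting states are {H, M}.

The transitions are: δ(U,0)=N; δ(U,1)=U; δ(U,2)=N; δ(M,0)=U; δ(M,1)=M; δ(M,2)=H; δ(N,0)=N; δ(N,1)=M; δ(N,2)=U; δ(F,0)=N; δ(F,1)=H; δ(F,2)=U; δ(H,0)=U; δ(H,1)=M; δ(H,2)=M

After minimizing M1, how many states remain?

3

Initial partition by acceptance: {H,M} | {F,N,U}.
Refine {F,N,U} on symbol 1: members go to different blocks, giving {F,N} and {U}.
Stable partition: {H,M} | {F,N} | {U} — 3 equivalence classes.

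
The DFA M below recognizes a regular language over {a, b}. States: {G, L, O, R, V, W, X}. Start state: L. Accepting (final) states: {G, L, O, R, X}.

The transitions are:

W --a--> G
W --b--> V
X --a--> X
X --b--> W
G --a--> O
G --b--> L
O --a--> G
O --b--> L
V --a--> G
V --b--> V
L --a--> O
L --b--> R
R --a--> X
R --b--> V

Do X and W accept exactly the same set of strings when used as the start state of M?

No

Every state is reachable, so we keep all 7.
Start with accepting vs non-accepting: {G,L,O,R,X} | {V,W}.
Refine {G,L,O,R,X} on symbol b: members go to different blocks, giving {G,L,O} and {R,X}.
On input b, block {G,L,O} splits into {G,O} and {L}.
Stable partition: {G,O} | {V,W} | {R,X} | {L} — 4 equivalence classes.
X and W end up in different blocks, so they are distinguishable. For instance, the string 'ε' is accepted from only X.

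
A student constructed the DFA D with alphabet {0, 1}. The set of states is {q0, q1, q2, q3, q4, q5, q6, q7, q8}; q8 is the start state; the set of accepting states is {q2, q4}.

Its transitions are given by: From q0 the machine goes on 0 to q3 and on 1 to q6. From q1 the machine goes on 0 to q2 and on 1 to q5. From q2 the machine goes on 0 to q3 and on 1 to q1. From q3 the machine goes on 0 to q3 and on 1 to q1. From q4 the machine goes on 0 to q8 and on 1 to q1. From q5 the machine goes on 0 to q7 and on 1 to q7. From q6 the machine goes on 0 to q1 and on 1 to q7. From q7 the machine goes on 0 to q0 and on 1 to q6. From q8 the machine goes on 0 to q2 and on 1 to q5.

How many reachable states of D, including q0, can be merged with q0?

First remove the unreachable states {q4}; 8 states remain.
Start with accepting vs non-accepting: {q2} | {q0,q1,q3,q5,q6,q7,q8}.
Split {q0,q1,q3,q5,q6,q7,q8} by δ(·,0) → {q0,q3,q5,q6,q7} and {q1,q8}.
Split {q0,q3,q5,q6,q7} by δ(·,0) → {q0,q3,q5,q7} and {q6}.
On input 1, block {q0,q3,q5,q7} splits into {q0,q7} and {q3} and {q5}.
On input 0, block {q0,q7} splits into {q0} and {q7}.
Stable partition: {q2} | {q0} | {q1,q8} | {q6} | {q3} | {q5} | {q7} — 7 equivalence classes.
The equivalence class containing q0 is {q0}, of size 1.

1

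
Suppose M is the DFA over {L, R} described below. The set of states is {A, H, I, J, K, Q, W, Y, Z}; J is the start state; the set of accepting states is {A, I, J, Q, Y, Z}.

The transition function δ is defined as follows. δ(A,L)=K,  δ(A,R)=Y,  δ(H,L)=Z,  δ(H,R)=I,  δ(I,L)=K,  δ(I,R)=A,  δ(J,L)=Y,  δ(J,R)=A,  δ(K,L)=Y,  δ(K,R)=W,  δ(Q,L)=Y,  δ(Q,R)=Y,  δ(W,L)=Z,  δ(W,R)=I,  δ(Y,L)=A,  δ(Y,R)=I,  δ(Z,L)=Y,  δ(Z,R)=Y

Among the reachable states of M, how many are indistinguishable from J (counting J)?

First remove the unreachable states {H,Q}; 7 states remain.
Start with accepting vs non-accepting: {A,I,J,Y,Z} | {K,W}.
On input L, block {A,I,J,Y,Z} splits into {J,Y,Z} and {A,I}.
On input L, block {J,Y,Z} splits into {J,Z} and {Y}.
On input R, block {J,Z} splits into {Z} and {J}.
On input L, block {K,W} splits into {K} and {W}.
On input R, block {A,I} splits into {I} and {A}.
The partition is now stable with 7 blocks: {Z} | {K} | {I} | {Y} | {J} | {W} | {A}.
State J belongs to the block {J}, which has 1 states.

1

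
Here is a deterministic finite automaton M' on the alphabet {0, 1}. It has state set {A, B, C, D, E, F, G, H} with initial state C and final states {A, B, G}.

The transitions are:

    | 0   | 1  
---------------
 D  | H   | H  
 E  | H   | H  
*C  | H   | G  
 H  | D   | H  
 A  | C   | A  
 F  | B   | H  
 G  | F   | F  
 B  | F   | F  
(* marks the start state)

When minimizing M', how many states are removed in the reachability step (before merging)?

2

BFS from C reaches {B, C, D, F, G, H}; the 2 state(s) A, E are never visited.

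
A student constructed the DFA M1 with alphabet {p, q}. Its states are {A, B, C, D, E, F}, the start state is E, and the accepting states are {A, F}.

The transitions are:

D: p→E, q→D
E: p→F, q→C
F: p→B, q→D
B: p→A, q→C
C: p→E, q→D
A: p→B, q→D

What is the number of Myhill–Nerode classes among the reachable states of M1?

3

Every state is reachable, so we keep all 6.
P0 = {A,F} | {B,C,D,E}.
On input p, block {B,C,D,E} splits into {B,E} and {C,D}.
No further refinement is possible. Final partition (3 blocks): {A,F} | {B,E} | {C,D}.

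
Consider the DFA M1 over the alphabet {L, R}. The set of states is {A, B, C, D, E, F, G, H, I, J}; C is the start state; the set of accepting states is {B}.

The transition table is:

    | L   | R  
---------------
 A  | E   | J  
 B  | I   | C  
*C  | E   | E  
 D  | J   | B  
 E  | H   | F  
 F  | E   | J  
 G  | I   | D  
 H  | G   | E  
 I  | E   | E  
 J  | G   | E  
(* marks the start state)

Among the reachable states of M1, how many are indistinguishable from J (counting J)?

2

States {A} cannot be reached from the start state, so discard them.
Start with accepting vs non-accepting: {B} | {C,D,E,F,G,H,I,J}.
On input R, block {C,D,E,F,G,H,I,J} splits into {C,E,F,G,H,I,J} and {D}.
Split {C,E,F,G,H,I,J} by δ(·,R) → {C,E,F,H,I,J} and {G}.
Split {C,E,F,H,I,J} by δ(·,L) → {C,E,F,I} and {H,J}.
On input L, block {C,E,F,I} splits into {C,F,I} and {E}.
Split {C,F,I} by δ(·,R) → {C,I} and {F}.
Stable partition: {B} | {C,I} | {D} | {G} | {H,J} | {E} | {F} — 7 equivalence classes.
The equivalence class containing J is {H,J}, of size 2.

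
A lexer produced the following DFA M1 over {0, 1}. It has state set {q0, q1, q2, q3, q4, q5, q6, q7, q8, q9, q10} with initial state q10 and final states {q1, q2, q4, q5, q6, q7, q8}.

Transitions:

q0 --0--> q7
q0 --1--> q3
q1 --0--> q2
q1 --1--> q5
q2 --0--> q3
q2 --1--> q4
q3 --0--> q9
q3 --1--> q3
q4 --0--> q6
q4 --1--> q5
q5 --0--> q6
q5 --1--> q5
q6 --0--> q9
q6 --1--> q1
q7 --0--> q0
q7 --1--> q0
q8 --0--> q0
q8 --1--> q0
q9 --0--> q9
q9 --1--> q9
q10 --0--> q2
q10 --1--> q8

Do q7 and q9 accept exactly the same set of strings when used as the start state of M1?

No

Start with accepting vs non-accepting: {q1,q2,q4,q5,q6,q7,q8} | {q0,q3,q9,q10}.
Refine {q1,q2,q4,q5,q6,q7,q8} on symbol 0: members go to different blocks, giving {q2,q6,q7,q8} and {q1,q4,q5}.
On input 1, block {q2,q6,q7,q8} splits into {q2,q6} and {q7,q8}.
On input 0, block {q0,q3,q9,q10} splits into {q3,q9} and {q0} and {q10}.
Stable partition: {q2,q6} | {q3,q9} | {q1,q4,q5} | {q7,q8} | {q0} | {q10} — 6 equivalence classes.
q7 and q9 end up in different blocks, so they are distinguishable. For instance, the string 'ε' is accepted from only q7.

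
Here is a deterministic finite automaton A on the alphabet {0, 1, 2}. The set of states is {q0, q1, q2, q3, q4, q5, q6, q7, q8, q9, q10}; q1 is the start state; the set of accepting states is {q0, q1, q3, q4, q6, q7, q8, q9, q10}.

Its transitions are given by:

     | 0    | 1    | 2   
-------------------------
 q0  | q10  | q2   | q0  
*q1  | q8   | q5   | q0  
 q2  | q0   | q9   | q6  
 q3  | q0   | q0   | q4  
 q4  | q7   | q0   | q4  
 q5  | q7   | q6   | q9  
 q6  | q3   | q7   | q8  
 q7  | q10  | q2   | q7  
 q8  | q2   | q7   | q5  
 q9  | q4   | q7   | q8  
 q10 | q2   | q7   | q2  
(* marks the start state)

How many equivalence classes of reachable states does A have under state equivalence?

5

All states are reachable from the start state.
Initial partition by acceptance: {q0,q1,q3,q4,q6,q7,q8,q9,q10} | {q2,q5}.
On input 0, block {q0,q1,q3,q4,q6,q7,q8,q9,q10} splits into {q0,q1,q3,q4,q6,q7,q9} and {q8,q10}.
Refine {q0,q1,q3,q4,q6,q7,q9} on symbol 0: members go to different blocks, giving {q3,q4,q6,q9} and {q0,q1,q7}.
Refine {q3,q4,q6,q9} on symbol 0: members go to different blocks, giving {q3,q4} and {q6,q9}.
Stable partition: {q3,q4} | {q2,q5} | {q8,q10} | {q0,q1,q7} | {q6,q9} — 5 equivalence classes.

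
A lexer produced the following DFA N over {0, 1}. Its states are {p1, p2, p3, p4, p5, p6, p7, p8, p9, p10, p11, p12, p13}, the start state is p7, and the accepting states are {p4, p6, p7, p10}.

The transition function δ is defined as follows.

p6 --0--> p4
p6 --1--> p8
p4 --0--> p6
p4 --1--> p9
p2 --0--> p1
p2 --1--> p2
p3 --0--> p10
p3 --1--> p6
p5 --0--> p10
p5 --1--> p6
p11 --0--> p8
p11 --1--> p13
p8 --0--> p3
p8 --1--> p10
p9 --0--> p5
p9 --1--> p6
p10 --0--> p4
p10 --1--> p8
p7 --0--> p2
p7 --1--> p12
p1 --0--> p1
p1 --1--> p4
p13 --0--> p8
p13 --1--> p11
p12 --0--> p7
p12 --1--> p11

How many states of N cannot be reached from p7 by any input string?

Every one of the 13 states is reachable from p7.

0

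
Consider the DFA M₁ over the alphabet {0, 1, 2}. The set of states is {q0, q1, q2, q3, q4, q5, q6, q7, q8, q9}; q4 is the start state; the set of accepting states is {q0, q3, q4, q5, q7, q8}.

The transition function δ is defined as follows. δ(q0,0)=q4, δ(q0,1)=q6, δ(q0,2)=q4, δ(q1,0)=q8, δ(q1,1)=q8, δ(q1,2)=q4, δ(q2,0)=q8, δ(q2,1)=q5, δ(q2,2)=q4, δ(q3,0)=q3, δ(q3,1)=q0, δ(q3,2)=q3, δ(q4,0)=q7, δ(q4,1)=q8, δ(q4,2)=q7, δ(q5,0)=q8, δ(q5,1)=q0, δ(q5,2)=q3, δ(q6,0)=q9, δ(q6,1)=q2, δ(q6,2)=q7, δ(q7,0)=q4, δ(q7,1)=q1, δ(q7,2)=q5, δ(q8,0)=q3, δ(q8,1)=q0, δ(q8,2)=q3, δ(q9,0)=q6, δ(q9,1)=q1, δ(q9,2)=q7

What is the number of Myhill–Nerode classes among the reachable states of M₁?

All states are reachable from the start state.
P0 = {q0,q3,q4,q5,q7,q8} | {q1,q2,q6,q9}.
Refine {q0,q3,q4,q5,q7,q8} on symbol 1: members go to different blocks, giving {q3,q4,q5,q8} and {q0,q7}.
Split {q3,q4,q5,q8} by δ(·,0) → {q3,q5,q8} and {q4}.
Refine {q1,q2,q6,q9} on symbol 0: members go to different blocks, giving {q1,q2} and {q6,q9}.
On input 1, block {q0,q7} splits into {q0} and {q7}.
The partition is now stable with 6 blocks: {q3,q5,q8} | {q1,q2} | {q0} | {q4} | {q6,q9} | {q7}.

6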